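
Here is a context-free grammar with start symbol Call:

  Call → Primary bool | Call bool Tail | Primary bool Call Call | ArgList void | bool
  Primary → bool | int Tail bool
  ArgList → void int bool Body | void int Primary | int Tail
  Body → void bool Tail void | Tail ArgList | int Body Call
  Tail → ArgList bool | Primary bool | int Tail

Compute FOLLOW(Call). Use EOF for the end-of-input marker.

Call is the start symbol, so EOF ∈ FOLLOW(Call).
In Call → Call bool Tail: add FIRST(bool Tail) = { bool }.
In Call → Primary bool Call Call: add FIRST(Call) = { bool, int, void }.
In Call → Primary bool Call Call: Call is at the end, add FOLLOW(Call) = { EOF, bool, int, void }.
In Body → int Body Call: Call is at the end, add FOLLOW(Body) = { bool, int, void }.
Union: FOLLOW(Call) = { EOF, bool, int, void }.

{ EOF, bool, int, void }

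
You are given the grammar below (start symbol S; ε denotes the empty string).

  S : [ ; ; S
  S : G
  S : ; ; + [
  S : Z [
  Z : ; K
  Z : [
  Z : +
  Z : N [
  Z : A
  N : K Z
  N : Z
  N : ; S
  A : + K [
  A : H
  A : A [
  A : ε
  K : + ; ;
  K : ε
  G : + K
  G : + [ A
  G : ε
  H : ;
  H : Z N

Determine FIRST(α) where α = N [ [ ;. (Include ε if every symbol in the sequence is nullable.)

{ +, ;, [ }

Add FIRST(N)\{ε} = { +, ;, [ }; N is nullable, continue.
[ is a terminal; add {[} and stop.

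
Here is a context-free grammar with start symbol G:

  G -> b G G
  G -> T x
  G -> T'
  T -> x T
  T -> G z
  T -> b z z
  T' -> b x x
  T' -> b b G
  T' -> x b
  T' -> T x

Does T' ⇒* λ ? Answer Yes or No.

No

No nonterminal in this grammar is nullable.
No production of T' has an RHS whose symbols are all nullable, so T' is not nullable.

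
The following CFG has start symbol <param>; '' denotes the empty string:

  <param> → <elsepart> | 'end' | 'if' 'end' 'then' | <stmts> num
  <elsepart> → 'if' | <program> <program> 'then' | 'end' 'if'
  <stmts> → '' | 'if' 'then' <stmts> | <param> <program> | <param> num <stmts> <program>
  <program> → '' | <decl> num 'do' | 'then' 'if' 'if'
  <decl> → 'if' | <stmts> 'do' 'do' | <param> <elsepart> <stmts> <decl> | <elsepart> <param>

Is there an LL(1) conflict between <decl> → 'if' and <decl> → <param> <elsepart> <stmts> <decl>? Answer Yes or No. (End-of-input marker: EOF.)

Yes

FIRST('if') = { 'if' } and FIRST(<param> <elsepart> <stmts> <decl>) = { 'do', 'end', 'if', 'then', num }.
Both contain 'if', so the two alternatives are not disjoint — LL(1) conflict.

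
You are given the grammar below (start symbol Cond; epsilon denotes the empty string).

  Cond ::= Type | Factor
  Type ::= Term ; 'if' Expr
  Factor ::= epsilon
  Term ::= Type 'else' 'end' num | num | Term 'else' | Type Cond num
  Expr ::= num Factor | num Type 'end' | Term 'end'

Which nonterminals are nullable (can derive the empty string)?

{ Cond, Factor }

Directly nullable (have an epsilon-production): Factor.
Cond ::= Factor with every symbol nullable, so Cond is nullable.
No other nonterminal has a production whose RHS symbols are all nullable.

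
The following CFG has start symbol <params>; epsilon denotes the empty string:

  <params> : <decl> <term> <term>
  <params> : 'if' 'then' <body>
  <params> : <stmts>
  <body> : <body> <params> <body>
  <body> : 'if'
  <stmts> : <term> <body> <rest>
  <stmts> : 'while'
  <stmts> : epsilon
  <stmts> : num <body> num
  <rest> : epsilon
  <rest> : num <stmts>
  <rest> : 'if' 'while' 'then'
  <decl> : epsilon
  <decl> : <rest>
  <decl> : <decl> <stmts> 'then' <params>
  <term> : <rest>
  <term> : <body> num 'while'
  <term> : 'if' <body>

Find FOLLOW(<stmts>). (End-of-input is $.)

In <params> : <stmts>: <stmts> is at the end, add FOLLOW(<params>) = { $, 'if', 'then', 'while', num }.
In <rest> : num <stmts>: <stmts> is at the end, add FOLLOW(<rest>) = { $, 'if', 'then', 'while', num }.
In <decl> : <decl> <stmts> 'then' <params>: add FIRST('then' <params>) = { 'then' }.
Union: FOLLOW(<stmts>) = { $, 'if', 'then', 'while', num }.

{ $, 'if', 'then', 'while', num }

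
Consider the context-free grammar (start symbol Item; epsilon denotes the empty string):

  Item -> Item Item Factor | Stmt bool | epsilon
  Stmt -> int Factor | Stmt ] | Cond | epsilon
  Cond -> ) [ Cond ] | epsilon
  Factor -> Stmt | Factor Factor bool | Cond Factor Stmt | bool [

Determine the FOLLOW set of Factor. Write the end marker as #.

{ #, ), ], bool, int }

In Item -> Item Item Factor: Factor is at the end, add FOLLOW(Item) = { #, ), ], bool, int }.
In Stmt -> int Factor: Factor is at the end, add FOLLOW(Stmt) = { #, ), ], bool, int }.
In Factor -> Factor Factor bool: add FIRST(Factor bool) = { ), ], bool, int }.
In Factor -> Factor Factor bool: add FIRST(bool) = { bool }.
In Factor -> Cond Factor Stmt: add FIRST(Stmt)\{epsilon} = { ), ], int }.
  Since Stmt is nullable, also add FOLLOW(Factor) = { #, ), ], bool, int }.
Union: FOLLOW(Factor) = { #, ), ], bool, int }.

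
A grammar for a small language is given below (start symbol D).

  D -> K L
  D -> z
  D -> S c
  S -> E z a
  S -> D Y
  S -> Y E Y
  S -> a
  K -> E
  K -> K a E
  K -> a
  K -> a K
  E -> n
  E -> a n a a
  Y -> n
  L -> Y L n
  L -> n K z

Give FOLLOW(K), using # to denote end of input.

{ a, n, z }

In D -> K L: add FIRST(L) = { n }.
In K -> K a E: add FIRST(a E) = { a }.
In K -> a K: K is at the end, add FOLLOW(K) = { a, n, z }.
In L -> n K z: add FIRST(z) = { z }.
Union: FOLLOW(K) = { a, n, z }.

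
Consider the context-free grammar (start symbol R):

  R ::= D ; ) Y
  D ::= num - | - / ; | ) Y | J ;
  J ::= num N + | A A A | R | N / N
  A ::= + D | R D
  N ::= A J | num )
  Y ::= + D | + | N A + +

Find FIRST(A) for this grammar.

A ::= + D contributes {+}.
From A ::= R D: add FIRST(R) = { ), +, -, num }.
Union: FIRST(A) = { ), +, -, num }.

{ ), +, -, num }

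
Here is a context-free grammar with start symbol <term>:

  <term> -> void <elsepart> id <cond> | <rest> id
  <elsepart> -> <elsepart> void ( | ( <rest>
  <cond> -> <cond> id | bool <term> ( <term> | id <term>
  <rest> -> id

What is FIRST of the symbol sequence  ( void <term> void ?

( is a terminal; add {(} and stop.

{ ( }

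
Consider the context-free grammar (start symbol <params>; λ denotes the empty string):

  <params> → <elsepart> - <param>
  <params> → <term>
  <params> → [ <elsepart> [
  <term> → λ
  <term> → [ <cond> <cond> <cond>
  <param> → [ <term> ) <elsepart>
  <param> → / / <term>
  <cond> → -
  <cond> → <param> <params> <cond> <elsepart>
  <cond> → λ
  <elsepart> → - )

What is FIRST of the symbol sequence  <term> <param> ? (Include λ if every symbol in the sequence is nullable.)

{ /, [ }

Add FIRST(<term>)\{λ} = { [ }; <term> is nullable, continue.
Add FIRST(<param>) = { /, [ }; <param> is not nullable, stop.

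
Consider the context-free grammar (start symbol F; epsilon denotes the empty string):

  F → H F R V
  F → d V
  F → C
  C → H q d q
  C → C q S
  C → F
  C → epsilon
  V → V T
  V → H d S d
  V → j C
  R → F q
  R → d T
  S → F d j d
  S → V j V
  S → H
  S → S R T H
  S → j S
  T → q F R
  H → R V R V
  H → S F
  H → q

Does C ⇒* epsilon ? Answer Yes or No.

C has an epsilon-production, so C ⇒ epsilon.

Yes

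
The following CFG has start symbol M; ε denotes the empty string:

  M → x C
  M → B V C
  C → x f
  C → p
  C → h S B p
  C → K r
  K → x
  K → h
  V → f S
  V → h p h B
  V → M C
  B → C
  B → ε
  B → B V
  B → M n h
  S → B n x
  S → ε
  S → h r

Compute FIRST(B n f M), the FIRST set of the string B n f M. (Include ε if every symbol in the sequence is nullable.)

{ f, h, n, p, x }

Add FIRST(B)\{ε} = { f, h, p, x }; B is nullable, continue.
n is a terminal; add {n} and stop.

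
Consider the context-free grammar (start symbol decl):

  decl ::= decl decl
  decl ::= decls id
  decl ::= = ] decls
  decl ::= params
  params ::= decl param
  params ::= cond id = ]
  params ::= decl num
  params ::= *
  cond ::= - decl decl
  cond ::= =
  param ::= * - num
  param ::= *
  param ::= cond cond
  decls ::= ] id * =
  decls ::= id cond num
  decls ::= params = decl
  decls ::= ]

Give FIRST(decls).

decls ::= ] id * = contributes {]}.
decls ::= id cond num contributes {id}.
From decls ::= params = decl: add FIRST(params) = { *, -, =, ], id }.
decls ::= ] contributes {]}.
Union: FIRST(decls) = { *, -, =, ], id }.

{ *, -, =, ], id }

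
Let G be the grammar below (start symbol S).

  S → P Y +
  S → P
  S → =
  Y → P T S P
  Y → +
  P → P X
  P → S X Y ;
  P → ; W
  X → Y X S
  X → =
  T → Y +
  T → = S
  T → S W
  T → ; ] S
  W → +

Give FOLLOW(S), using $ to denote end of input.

S is the start symbol, so $ ∈ FOLLOW(S).
In Y → P T S P: add FIRST(P) = { ;, = }.
In P → S X Y ;: add FIRST(X Y ;) = { +, ;, = }.
In X → Y X S: S is at the end, add FOLLOW(X) = { $, +, ;, = }.
In T → = S: S is at the end, add FOLLOW(T) = { ;, = }.
In T → S W: add FIRST(W) = { + }.
In T → ; ] S: S is at the end, add FOLLOW(T) = { ;, = }.
Union: FOLLOW(S) = { $, +, ;, = }.

{ $, +, ;, = }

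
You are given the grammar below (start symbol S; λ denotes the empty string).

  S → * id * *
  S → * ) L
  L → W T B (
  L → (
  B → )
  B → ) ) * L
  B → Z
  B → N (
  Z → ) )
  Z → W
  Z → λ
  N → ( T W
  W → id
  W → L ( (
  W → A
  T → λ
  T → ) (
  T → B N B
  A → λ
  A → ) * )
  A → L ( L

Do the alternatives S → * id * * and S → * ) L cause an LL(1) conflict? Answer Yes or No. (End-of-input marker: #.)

FIRST(* id * *) = { * } and FIRST(* ) L) = { * }.
Both contain *, so the two alternatives are not disjoint — LL(1) conflict.

Yes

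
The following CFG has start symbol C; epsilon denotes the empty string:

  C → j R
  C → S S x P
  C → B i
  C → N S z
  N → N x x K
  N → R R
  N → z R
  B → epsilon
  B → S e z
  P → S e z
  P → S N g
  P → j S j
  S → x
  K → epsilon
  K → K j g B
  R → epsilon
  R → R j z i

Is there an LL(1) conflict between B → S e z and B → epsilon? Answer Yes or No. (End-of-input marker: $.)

Yes

FIRST(S e z) = { x } and FIRST(epsilon) = { epsilon }.
The second alternative is nullable and FOLLOW(B) = { g, i, j, x } shares x with FIRST of the first — conflict.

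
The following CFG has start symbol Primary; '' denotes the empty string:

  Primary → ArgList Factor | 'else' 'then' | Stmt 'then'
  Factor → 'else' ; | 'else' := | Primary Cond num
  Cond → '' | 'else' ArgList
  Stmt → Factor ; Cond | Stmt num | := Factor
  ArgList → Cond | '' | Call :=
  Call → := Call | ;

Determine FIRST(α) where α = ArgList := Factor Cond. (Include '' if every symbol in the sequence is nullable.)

{ 'else', :=, ; }

Add FIRST(ArgList)\{''} = { 'else', :=, ; }; ArgList is nullable, continue.
:= is a terminal; add {:=} and stop.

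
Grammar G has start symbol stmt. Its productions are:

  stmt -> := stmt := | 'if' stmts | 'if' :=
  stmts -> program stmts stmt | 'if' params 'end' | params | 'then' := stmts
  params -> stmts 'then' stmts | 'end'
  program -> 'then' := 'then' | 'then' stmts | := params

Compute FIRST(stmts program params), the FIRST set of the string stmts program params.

{ 'end', 'if', 'then', := }

Add FIRST(stmts) = { 'end', 'if', 'then', := }; stmts is not nullable, stop.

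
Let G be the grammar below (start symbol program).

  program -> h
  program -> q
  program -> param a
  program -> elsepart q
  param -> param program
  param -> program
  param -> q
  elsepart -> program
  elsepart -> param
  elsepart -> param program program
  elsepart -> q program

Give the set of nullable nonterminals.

No nonterminal has an empty production or an RHS whose symbols are all nullable.

{ } (none)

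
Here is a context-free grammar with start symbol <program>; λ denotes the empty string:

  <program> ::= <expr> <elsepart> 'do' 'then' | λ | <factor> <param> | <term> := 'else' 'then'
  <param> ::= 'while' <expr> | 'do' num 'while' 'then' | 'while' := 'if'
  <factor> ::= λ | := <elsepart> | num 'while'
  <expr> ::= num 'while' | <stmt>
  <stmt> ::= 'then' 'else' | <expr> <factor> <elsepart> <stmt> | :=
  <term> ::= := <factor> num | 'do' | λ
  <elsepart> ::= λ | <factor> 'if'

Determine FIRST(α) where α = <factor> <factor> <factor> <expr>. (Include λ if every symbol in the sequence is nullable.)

{ 'then', :=, num }

Add FIRST(<factor>)\{λ} = { :=, num }; <factor> is nullable, continue.
Add FIRST(<factor>)\{λ} = { :=, num }; <factor> is nullable, continue.
Add FIRST(<factor>)\{λ} = { :=, num }; <factor> is nullable, continue.
Add FIRST(<expr>) = { 'then', :=, num }; <expr> is not nullable, stop.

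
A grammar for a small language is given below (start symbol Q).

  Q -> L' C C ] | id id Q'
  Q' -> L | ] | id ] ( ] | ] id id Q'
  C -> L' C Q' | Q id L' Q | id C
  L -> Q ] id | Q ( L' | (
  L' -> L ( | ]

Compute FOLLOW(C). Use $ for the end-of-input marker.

In Q -> L' C C ]: add FIRST(C ]) = { (, ], id }.
In Q -> L' C C ]: add FIRST(]) = { ] }.
In C -> L' C Q': add FIRST(Q') = { (, ], id }.
In C -> id C: C is at the end, add FOLLOW(C) = { (, ], id }.
Union: FOLLOW(C) = { (, ], id }.

{ (, ], id }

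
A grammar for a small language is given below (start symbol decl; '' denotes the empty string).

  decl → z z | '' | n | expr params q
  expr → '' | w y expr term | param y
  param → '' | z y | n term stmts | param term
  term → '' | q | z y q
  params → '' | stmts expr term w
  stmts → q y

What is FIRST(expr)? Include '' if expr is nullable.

expr → '' contributes ''.
expr → w y expr term contributes {w}.
From expr → param y: param nullable, take FIRST(param) ∪ {y} = { n, q, y, z }.
Union: FIRST(expr) = { n, q, w, y, z, '' }.

{ n, q, w, y, z, '' }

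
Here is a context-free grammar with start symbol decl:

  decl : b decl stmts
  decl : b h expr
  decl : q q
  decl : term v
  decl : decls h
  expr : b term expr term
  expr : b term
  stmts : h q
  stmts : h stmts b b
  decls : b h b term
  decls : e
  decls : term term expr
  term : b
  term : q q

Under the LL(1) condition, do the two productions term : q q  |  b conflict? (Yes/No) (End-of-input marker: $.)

No

FIRST(q q) = { q } and FIRST(b) = { b }.
The FIRST sets are disjoint and neither alternative is nullable — no conflict.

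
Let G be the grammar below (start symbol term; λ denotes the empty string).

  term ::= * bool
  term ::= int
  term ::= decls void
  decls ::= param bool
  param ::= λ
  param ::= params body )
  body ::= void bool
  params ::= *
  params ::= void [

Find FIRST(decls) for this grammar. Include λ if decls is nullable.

From decls ::= param bool: param nullable, take FIRST(param) ∪ {bool} = { *, bool, void }.
Union: FIRST(decls) = { *, bool, void }.

{ *, bool, void }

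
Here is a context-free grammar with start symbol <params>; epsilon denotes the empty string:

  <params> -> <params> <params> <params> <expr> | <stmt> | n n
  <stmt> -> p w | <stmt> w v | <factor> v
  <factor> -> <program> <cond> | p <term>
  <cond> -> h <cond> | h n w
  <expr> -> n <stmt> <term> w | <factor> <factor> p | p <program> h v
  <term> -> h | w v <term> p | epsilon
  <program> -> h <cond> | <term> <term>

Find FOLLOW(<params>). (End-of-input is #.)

<params> is the start symbol, so # ∈ FOLLOW(<params>).
In <params> -> <params> <params> <params> <expr>: add FIRST(<params> <params> <expr>) = { h, n, p, w }.
In <params> -> <params> <params> <params> <expr>: add FIRST(<params> <expr>) = { h, n, p, w }.
In <params> -> <params> <params> <params> <expr>: add FIRST(<expr>) = { h, n, p, w }.
Union: FOLLOW(<params>) = { #, h, n, p, w }.

{ #, h, n, p, w }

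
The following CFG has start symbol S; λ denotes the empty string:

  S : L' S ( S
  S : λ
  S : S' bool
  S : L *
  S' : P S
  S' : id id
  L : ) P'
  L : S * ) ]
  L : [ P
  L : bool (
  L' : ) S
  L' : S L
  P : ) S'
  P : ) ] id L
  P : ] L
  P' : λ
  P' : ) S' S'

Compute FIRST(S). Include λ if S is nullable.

{ ), *, [, ], bool, id, λ }

From S : L' S ( S: add FIRST(L') = { ), *, [, ], bool, id }.
S : λ contributes λ.
From S : S' bool: add FIRST(S') = { ), ], id }.
From S : L *: add FIRST(L) = { ), *, [, ], bool, id }.
Union: FIRST(S) = { ), *, [, ], bool, id, λ }.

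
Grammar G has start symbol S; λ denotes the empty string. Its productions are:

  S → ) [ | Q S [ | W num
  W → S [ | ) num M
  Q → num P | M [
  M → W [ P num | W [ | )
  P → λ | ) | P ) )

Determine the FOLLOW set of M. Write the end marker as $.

In W → ) num M: M is at the end, add FOLLOW(W) = { [, num }.
In Q → M [: add FIRST([) = { [ }.
Union: FOLLOW(M) = { [, num }.

{ [, num }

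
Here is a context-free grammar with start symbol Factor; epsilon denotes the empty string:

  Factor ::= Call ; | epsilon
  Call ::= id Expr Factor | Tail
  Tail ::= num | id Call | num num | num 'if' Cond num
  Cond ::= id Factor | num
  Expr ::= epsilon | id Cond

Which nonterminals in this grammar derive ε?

Directly nullable (have an epsilon-production): Factor, Expr.
No other nonterminal has a production whose RHS symbols are all nullable.

{ Expr, Factor }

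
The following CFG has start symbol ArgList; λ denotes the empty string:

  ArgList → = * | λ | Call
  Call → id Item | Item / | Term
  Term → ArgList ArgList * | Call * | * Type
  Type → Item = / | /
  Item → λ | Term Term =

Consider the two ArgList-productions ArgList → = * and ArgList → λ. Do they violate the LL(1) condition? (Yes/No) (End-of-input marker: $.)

Yes

FIRST(= *) = { = } and FIRST(λ) = { λ }.
The second alternative is nullable and FOLLOW(ArgList) = { $, *, /, =, id } shares = with FIRST of the first — conflict.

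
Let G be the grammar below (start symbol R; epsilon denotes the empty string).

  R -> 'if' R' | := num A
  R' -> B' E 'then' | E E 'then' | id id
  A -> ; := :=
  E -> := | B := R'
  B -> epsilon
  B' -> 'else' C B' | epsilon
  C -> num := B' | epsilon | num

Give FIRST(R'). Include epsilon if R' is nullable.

{ 'else', :=, id }

From R' -> B' E 'then': B' nullable, take FIRST(B') ∪ FIRST(E) = { 'else', := }.
From R' -> E E 'then': add FIRST(E) = { := }.
R' -> id id contributes {id}.
Union: FIRST(R') = { 'else', :=, id }.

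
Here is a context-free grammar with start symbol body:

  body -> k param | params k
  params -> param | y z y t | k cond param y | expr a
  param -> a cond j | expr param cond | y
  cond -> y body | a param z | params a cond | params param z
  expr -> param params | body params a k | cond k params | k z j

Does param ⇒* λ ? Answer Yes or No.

No

No nonterminal in this grammar is nullable.
No production of param has an RHS whose symbols are all nullable, so param is not nullable.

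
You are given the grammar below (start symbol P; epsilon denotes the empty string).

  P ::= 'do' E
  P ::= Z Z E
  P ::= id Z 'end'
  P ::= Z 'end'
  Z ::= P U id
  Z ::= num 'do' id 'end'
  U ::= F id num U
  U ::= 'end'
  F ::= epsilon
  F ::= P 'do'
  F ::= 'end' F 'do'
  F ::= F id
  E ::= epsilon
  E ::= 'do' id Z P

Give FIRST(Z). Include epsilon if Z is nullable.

{ 'do', id, num }

From Z ::= P U id: add FIRST(P) = { 'do', id, num }.
Z ::= num 'do' id 'end' contributes {num}.
Union: FIRST(Z) = { 'do', id, num }.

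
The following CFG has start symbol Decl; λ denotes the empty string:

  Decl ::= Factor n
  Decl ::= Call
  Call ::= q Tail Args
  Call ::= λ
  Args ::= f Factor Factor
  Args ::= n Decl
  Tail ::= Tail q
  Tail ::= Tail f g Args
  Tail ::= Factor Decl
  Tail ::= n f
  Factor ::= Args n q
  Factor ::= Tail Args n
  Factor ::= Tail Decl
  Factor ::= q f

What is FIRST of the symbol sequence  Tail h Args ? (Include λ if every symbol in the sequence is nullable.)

Add FIRST(Tail) = { f, n, q }; Tail is not nullable, stop.

{ f, n, q }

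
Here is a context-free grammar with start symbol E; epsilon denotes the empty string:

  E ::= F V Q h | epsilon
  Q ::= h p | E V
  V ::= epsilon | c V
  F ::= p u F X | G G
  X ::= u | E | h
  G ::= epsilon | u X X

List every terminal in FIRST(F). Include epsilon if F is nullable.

{ p, u, epsilon }

F ::= p u F X contributes {p}.
From F ::= G G: G, G nullable, take FIRST(G) ∪ FIRST(G) = { u }; also epsilon since the whole RHS is nullable.
Union: FIRST(F) = { p, u, epsilon }.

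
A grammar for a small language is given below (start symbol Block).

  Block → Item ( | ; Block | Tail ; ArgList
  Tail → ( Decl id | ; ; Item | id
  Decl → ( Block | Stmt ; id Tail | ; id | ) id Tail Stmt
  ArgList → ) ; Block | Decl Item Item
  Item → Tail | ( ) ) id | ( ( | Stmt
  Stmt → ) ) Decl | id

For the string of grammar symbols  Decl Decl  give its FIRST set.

{ (, ), ;, id }

Add FIRST(Decl) = { (, ), ;, id }; Decl is not nullable, stop.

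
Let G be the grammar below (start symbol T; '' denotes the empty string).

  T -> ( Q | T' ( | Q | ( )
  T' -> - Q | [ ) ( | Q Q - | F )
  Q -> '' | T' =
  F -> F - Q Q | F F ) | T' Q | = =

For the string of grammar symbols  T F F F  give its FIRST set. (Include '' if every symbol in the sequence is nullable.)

{ (, -, =, [ }

Add FIRST(T)\{''} = { (, -, =, [ }; T is nullable, continue.
Add FIRST(F) = { -, =, [ }; F is not nullable, stop.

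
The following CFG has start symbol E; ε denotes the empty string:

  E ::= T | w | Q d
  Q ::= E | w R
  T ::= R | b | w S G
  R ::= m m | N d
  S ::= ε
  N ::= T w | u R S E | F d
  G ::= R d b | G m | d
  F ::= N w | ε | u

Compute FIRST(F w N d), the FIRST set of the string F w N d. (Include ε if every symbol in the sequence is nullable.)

{ b, d, m, u, w }

Add FIRST(F)\{ε} = { b, d, m, u, w }; F is nullable, continue.
w is a terminal; add {w} and stop.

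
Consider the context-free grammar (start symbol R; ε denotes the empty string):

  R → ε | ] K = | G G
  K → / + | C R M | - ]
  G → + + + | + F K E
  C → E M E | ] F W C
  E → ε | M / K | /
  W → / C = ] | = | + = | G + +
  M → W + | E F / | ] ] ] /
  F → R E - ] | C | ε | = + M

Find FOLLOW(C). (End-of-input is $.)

{ +, -, /, =, ] }

In K → C R M: add FIRST(R M) = { +, -, /, =, ] }.
In C → ] F W C: C is at the end, add FOLLOW(C) = { +, -, /, =, ] }.
In W → / C = ]: add FIRST(= ]) = { = }.
In F → C: C is at the end, add FOLLOW(F) = { +, -, /, =, ] }.
Union: FOLLOW(C) = { +, -, /, =, ] }.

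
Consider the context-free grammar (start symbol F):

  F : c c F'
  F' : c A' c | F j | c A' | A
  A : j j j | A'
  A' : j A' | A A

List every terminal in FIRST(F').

{ c, j }

F' : c A' c contributes {c}.
From F' : F j: add FIRST(F) = { c }.
F' : c A' contributes {c}.
From F' : A: add FIRST(A) = { j }.
Union: FIRST(F') = { c, j }.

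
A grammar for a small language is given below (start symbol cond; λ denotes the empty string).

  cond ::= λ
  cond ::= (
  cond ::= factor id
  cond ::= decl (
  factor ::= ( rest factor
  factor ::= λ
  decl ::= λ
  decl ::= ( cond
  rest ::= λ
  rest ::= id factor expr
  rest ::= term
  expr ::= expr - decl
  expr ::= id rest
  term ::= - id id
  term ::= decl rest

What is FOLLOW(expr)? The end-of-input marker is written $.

In rest ::= id factor expr: expr is at the end, add FOLLOW(rest) = { (, -, id }.
In expr ::= expr - decl: add FIRST(- decl) = { - }.
Union: FOLLOW(expr) = { (, -, id }.

{ (, -, id }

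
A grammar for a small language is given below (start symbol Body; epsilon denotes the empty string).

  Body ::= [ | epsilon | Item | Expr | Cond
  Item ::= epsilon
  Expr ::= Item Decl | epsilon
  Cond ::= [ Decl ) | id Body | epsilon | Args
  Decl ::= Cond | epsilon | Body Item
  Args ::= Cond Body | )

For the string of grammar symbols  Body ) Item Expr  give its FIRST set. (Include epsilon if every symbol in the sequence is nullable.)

{ ), [, id }

Add FIRST(Body)\{epsilon} = { ), [, id }; Body is nullable, continue.
) is a terminal; add {)} and stop.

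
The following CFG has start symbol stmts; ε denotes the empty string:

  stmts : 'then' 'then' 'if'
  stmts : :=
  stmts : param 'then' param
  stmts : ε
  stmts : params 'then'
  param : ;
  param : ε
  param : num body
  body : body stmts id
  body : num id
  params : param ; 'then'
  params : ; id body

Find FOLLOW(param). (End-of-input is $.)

{ $, 'then', ;, id }

In stmts : param 'then' param: add FIRST('then' param) = { 'then' }.
In stmts : param 'then' param: param is at the end, add FOLLOW(stmts) = { $, id }.
In params : param ; 'then': add FIRST(; 'then') = { ; }.
Union: FOLLOW(param) = { $, 'then', ;, id }.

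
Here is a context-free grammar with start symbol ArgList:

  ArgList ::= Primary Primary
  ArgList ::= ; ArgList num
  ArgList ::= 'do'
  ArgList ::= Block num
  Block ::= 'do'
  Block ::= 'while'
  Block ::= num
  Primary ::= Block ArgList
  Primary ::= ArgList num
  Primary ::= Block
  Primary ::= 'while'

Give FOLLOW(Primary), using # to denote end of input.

{ #, 'do', 'while', ;, num }

In ArgList ::= Primary Primary: add FIRST(Primary) = { 'do', 'while', ;, num }.
In ArgList ::= Primary Primary: Primary is at the end, add FOLLOW(ArgList) = { #, 'do', 'while', ;, num }.
Union: FOLLOW(Primary) = { #, 'do', 'while', ;, num }.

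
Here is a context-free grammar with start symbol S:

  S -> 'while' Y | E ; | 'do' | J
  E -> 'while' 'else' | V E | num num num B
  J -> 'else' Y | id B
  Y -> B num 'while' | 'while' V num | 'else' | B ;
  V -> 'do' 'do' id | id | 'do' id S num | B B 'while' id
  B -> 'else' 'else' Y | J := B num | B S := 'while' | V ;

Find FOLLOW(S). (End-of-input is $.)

{ $, :=, num }

S is the start symbol, so $ ∈ FOLLOW(S).
In V -> 'do' id S num: add FIRST(num) = { num }.
In B -> B S := 'while': add FIRST(:= 'while') = { := }.
Union: FOLLOW(S) = { $, :=, num }.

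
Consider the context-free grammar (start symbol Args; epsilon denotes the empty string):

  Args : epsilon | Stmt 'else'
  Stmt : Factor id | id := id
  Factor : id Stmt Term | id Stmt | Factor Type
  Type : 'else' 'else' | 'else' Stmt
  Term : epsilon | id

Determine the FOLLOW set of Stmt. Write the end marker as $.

In Args : Stmt 'else': add FIRST('else') = { 'else' }.
In Factor : id Stmt Term: add FIRST(Term)\{epsilon} = { id }.
  Since Term is nullable, also add FOLLOW(Factor) = { 'else', id }.
In Factor : id Stmt: Stmt is at the end, add FOLLOW(Factor) = { 'else', id }.
In Type : 'else' Stmt: Stmt is at the end, add FOLLOW(Type) = { 'else', id }.
Union: FOLLOW(Stmt) = { 'else', id }.

{ 'else', id }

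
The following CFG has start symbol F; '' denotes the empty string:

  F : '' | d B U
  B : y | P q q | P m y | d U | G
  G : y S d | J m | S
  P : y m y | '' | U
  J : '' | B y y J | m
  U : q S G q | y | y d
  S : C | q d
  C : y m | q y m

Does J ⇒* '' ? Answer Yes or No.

Yes

J has an ''-production, so J ⇒ ''.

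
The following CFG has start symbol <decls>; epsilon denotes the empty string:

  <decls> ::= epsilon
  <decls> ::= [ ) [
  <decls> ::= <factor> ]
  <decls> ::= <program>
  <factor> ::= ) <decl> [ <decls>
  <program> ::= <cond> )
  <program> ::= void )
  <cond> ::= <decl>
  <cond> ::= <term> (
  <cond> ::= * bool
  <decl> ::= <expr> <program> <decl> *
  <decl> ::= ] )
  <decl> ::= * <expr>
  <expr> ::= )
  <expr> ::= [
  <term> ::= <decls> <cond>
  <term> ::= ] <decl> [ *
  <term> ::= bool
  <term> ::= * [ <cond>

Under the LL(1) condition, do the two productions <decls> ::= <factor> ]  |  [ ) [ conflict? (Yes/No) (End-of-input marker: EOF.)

No

FIRST(<factor> ]) = { ) } and FIRST([ ) [) = { [ }.
The FIRST sets are disjoint and neither alternative is nullable — no conflict.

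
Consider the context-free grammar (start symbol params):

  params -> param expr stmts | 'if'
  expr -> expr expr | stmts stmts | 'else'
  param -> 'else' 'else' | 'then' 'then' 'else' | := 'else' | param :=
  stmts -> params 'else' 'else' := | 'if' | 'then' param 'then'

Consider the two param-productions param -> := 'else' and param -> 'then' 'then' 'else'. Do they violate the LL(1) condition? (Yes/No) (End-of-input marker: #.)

No

FIRST(:= 'else') = { := } and FIRST('then' 'then' 'else') = { 'then' }.
The FIRST sets are disjoint and neither alternative is nullable — no conflict.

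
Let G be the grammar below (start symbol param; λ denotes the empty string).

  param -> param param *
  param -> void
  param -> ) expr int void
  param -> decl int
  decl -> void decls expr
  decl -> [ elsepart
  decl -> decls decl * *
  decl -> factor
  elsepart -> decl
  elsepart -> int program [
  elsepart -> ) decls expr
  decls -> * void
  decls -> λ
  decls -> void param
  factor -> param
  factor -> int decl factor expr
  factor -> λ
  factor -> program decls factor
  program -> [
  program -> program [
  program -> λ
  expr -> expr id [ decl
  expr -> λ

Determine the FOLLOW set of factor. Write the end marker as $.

{ ), *, [, id, int, void }

In decl -> factor: factor is at the end, add FOLLOW(decl) = { ), *, [, id, int, void }.
In factor -> int decl factor expr: add FIRST(expr)\{λ} = { id }.
  Since expr is nullable, also add FOLLOW(factor) = { ), *, [, id, int, void }.
In factor -> program decls factor: factor is at the end, add FOLLOW(factor) = { ), *, [, id, int, void }.
Union: FOLLOW(factor) = { ), *, [, id, int, void }.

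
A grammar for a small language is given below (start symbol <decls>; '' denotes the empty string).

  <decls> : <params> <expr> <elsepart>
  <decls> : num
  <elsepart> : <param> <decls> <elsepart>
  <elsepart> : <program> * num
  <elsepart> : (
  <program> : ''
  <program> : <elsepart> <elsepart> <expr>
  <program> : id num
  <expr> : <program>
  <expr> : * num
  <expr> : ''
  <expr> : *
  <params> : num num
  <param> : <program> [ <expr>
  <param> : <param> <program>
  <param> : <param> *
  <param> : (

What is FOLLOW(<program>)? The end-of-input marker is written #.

{ (, *, [, id, num }

In <elsepart> : <program> * num: add FIRST(* num) = { * }.
In <expr> : <program>: <program> is at the end, add FOLLOW(<expr>) = { (, *, [, id, num }.
In <param> : <program> [ <expr>: add FIRST([ <expr>) = { [ }.
In <param> : <param> <program>: <program> is at the end, add FOLLOW(<param>) = { (, *, [, id, num }.
Union: FOLLOW(<program>) = { (, *, [, id, num }.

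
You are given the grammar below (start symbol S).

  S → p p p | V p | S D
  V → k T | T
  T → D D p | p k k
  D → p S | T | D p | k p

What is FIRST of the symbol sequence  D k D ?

Add FIRST(D) = { k, p }; D is not nullable, stop.

{ k, p }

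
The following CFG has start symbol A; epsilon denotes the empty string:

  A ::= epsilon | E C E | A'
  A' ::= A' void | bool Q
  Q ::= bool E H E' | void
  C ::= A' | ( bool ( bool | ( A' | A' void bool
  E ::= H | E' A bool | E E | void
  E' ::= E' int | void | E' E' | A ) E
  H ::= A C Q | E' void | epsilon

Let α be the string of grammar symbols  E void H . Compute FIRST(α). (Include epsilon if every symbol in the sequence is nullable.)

Add FIRST(E)\{epsilon} = { (, ), bool, void }; E is nullable, continue.
void is a terminal; add {void} and stop.

{ (, ), bool, void }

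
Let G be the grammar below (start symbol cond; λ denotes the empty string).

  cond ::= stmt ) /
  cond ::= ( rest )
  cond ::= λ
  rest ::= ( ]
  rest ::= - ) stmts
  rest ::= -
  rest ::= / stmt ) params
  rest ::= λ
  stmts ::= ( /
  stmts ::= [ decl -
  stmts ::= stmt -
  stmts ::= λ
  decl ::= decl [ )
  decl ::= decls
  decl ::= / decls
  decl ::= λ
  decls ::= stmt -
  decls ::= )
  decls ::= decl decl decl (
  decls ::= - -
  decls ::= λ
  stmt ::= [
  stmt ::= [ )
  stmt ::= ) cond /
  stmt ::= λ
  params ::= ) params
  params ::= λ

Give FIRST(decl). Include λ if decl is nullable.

From decl ::= decl [ ): decl nullable, take FIRST(decl) ∪ {[} = { (, ), -, /, [ }.
From decl ::= decls: add FIRST(decls) = { (, ), -, /, [, λ } (including λ since decls is nullable).
decl ::= / decls contributes {/}.
decl ::= λ contributes λ.
Union: FIRST(decl) = { (, ), -, /, [, λ }.

{ (, ), -, /, [, λ }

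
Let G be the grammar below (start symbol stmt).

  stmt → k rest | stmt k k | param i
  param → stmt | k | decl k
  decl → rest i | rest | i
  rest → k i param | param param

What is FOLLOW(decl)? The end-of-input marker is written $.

{ k }

In param → decl k: add FIRST(k) = { k }.
Union: FOLLOW(decl) = { k }.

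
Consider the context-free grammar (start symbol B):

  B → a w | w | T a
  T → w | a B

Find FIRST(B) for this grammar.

{ a, w }

B → a w contributes {a}.
B → w contributes {w}.
From B → T a: add FIRST(T) = { a, w }.
Union: FIRST(B) = { a, w }.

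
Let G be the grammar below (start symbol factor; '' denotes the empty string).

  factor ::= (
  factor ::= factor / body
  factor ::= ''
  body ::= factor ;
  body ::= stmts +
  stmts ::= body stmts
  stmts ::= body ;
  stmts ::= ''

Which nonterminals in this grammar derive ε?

{ factor, stmts }

Directly nullable (have an ''-production): factor, stmts.
No other nonterminal has a production whose RHS symbols are all nullable.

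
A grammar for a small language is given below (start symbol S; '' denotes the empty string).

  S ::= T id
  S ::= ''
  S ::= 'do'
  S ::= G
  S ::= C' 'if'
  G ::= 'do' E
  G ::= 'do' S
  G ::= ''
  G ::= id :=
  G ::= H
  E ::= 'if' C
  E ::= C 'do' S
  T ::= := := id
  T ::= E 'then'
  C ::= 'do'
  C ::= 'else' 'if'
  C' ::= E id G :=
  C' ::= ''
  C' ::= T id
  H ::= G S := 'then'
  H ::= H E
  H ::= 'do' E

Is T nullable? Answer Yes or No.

Nullable nonterminals: C', G, S.
No production of T has an RHS whose symbols are all nullable, so T is not nullable.

No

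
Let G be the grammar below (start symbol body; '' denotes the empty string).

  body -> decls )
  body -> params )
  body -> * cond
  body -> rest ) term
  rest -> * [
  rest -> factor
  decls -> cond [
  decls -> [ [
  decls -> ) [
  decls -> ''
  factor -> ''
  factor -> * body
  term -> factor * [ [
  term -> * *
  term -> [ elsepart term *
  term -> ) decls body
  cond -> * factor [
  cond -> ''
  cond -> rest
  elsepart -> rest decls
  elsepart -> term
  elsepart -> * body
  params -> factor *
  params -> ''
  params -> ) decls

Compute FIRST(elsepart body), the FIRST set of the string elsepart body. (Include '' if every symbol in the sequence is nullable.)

Add FIRST(elsepart)\{''} = { ), *, [ }; elsepart is nullable, continue.
Add FIRST(body) = { ), *, [ }; body is not nullable, stop.

{ ), *, [ }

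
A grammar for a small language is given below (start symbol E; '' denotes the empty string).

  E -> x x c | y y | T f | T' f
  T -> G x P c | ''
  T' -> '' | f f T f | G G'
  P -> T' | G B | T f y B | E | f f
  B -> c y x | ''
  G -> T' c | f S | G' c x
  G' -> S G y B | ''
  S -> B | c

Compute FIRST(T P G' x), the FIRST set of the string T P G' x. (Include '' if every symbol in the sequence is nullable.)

Add FIRST(T)\{''} = { c, f }; T is nullable, continue.
Add FIRST(P)\{''} = { c, f, x, y }; P is nullable, continue.
Add FIRST(G')\{''} = { c, f }; G' is nullable, continue.
x is a terminal; add {x} and stop.

{ c, f, x, y }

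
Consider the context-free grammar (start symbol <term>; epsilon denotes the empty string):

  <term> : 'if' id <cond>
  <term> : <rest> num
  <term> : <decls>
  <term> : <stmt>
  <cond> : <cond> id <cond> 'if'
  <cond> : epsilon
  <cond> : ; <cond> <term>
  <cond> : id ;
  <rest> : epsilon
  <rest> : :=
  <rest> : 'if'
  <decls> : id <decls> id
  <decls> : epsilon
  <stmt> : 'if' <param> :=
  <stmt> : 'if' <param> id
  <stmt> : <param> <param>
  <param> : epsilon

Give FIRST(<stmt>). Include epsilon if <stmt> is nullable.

{ 'if', epsilon }

<stmt> : 'if' <param> := contributes {'if'}.
<stmt> : 'if' <param> id contributes {'if'}.
From <stmt> : <param> <param>: <param>, <param> nullable, take FIRST(<param>) ∪ FIRST(<param>) = {  }; also epsilon since the whole RHS is nullable.
Union: FIRST(<stmt>) = { 'if', epsilon }.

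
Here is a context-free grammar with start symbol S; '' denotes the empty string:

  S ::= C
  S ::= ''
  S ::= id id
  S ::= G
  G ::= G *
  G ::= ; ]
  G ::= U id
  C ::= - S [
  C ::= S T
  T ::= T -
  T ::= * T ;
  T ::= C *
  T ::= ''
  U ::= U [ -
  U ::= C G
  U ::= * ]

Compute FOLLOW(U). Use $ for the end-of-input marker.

In G ::= U id: add FIRST(id) = { id }.
In U ::= U [ -: add FIRST([ -) = { [ }.
Union: FOLLOW(U) = { [, id }.

{ [, id }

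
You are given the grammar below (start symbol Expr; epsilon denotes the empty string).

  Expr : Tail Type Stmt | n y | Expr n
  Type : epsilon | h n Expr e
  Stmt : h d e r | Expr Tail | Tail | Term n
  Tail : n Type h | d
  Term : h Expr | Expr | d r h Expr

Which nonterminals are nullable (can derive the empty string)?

{ Type }

Directly nullable (have an epsilon-production): Type.
No other nonterminal has a production whose RHS symbols are all nullable.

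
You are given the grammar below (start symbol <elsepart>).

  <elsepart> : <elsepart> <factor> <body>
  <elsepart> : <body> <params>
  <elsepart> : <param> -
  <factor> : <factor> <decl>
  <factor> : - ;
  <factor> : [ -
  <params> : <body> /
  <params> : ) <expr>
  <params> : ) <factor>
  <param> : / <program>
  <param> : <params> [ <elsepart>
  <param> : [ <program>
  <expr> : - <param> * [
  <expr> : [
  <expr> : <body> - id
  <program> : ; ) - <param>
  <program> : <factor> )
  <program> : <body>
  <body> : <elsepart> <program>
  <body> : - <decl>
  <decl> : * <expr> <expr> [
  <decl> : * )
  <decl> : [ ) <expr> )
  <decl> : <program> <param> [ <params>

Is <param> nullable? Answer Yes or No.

No nonterminal in this grammar is nullable.
No production of <param> has an RHS whose symbols are all nullable, so <param> is not nullable.

No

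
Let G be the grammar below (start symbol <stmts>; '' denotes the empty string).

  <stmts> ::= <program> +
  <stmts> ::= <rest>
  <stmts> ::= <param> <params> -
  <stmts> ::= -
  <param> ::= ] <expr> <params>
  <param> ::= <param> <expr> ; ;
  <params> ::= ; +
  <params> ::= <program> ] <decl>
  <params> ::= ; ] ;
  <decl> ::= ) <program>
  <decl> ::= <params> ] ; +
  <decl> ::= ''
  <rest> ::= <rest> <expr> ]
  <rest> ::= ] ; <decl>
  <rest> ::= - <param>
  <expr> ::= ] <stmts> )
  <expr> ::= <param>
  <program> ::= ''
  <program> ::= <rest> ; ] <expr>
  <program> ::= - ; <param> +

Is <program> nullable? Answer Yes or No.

<program> has an ''-production, so <program> ⇒ ''.

Yes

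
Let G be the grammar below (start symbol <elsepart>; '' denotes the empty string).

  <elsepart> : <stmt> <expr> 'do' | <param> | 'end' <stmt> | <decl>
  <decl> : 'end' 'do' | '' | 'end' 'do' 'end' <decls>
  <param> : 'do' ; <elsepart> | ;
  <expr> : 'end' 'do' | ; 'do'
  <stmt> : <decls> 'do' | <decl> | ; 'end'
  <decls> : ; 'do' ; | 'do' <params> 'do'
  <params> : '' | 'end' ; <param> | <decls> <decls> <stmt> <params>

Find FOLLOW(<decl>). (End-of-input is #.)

{ #, 'do', 'end', ; }

In <elsepart> : <decl>: <decl> is at the end, add FOLLOW(<elsepart>) = { #, 'do' }.
In <stmt> : <decl>: <decl> is at the end, add FOLLOW(<stmt>) = { #, 'do', 'end', ; }.
Union: FOLLOW(<decl>) = { #, 'do', 'end', ; }.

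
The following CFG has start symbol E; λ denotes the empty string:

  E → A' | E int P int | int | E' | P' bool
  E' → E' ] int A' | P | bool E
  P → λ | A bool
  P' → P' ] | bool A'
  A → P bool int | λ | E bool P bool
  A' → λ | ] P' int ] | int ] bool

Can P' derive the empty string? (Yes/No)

Nullable nonterminals: A, A', E, E', P.
No production of P' has an RHS whose symbols are all nullable, so P' is not nullable.

No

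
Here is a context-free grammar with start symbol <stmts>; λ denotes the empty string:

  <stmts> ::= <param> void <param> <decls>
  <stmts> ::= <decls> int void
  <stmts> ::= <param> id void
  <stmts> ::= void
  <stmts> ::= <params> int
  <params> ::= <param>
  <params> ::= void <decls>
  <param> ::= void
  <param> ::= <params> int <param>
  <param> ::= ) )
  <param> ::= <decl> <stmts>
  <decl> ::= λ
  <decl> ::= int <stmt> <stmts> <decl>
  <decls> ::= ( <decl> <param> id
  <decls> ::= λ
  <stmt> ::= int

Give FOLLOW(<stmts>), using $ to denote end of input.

{ $, (, ), id, int, void }

<stmts> is the start symbol, so $ ∈ FOLLOW(<stmts>).
In <param> ::= <decl> <stmts>: <stmts> is at the end, add FOLLOW(<param>) = { $, (, ), id, int, void }.
In <decl> ::= int <stmt> <stmts> <decl>: add FIRST(<decl>)\{λ} = { int }.
  Since <decl> is nullable, also add FOLLOW(<decl>) = { (, ), int, void }.
Union: FOLLOW(<stmts>) = { $, (, ), id, int, void }.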